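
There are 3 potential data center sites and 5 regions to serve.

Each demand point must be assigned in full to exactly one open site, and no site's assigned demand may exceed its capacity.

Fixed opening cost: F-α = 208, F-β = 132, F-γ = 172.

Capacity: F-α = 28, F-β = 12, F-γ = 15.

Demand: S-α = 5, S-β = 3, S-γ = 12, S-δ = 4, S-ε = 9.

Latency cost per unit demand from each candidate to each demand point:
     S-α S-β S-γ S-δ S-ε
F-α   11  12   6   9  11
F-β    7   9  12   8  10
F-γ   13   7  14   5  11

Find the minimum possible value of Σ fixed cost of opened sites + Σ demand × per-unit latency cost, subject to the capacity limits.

Open {F-α, F-β}; cheapest assignment that respects the capacities:
  F-α (cap 28, load 21): S-γ, S-ε — cost 12×6 + 9×11 = 171
  F-β (cap 12, load 12): S-α, S-β, S-δ — cost 5×7 + 3×9 + 4×8 = 94
  Shipping 265, fixed 340 → total 605.
  Any other capacity-feasible assignment to {F-α, F-β} ships for at least 265.
Compare {F-α, F-γ}: its best feasible assignment gives total 647.
Compare {F-α, F-β, F-γ}: its best feasible assignment gives total 759.
Every other set of open sites that can feasibly serve all demand totals ≥ 647 even under its best assignment. Minimum: 605.

605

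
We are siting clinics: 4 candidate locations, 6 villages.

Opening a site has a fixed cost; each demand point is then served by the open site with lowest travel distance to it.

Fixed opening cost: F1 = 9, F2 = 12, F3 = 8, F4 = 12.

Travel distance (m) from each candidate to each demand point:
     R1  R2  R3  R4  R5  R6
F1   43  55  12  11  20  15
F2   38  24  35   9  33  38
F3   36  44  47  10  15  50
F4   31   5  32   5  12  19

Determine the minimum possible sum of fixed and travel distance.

Open {F1, F4}: assign each demand point to its cheapest open site.
  R1→F4 31, R2→F4 5, R3→F1 12, R4→F4 5, R5→F4 12, R6→F1 15
  travel distance 80, fixed 21 → total 101.
Compare {F1, F3, F4}: travel distance 80 + fixed 29 = 109.
Compare {F1, F2, F4}: travel distance 80 + fixed 33 = 113.
Compare {F4}: travel distance 104 + fixed 12 = 116.
All other subsets cost ≥ 109. Minimum total cost: 101.

101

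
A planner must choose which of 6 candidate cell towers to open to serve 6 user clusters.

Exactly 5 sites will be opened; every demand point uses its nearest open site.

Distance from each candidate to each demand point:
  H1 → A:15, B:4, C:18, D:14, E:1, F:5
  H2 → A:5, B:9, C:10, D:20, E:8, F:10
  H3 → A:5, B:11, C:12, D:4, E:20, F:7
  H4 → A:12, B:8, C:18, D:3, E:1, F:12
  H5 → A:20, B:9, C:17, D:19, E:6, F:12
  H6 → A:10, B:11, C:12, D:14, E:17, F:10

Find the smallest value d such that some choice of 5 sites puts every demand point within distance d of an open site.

10

Open {H1, H2, H3, H4, H5}.
  Farthest demand point is C at distance 10 (to H2); all others are ≤ 10.
With {H1, H2, H3, H4, H6} the worst case is 10.
With {H1, H2, H3, H5, H6} the worst case is 10.
No size-5 selection achieves below 10.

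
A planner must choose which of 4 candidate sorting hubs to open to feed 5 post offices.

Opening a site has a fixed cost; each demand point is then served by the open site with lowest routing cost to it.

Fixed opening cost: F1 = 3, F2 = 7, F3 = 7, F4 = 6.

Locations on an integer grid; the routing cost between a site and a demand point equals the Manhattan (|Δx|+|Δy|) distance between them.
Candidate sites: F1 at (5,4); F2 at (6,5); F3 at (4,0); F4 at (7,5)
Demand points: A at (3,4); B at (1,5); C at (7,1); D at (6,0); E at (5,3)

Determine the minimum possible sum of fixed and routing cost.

21

Open {F1}: assign each demand point to its cheapest open site.
  A→F1 2, B→F1 5, C→F1 5, D→F1 5, E→F1 1
  routing cost 18, fixed 3 → total 21.
Compare {F1, F3}: routing cost 14 + fixed 10 = 24.
Compare {F1, F4}: routing cost 17 + fixed 9 = 26.
Compare {F1, F2}: routing cost 18 + fixed 10 = 28.
All other subsets cost ≥ 24. Minimum total cost: 21.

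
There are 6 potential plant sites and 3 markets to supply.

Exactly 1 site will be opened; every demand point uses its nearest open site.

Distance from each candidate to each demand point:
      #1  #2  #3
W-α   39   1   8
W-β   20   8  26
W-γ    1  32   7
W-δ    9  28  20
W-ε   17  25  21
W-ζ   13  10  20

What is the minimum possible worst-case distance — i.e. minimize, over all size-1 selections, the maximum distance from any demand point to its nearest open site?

20

Open {W-ζ}.
  Farthest demand point is #3 at distance 20 (to W-ζ); all others are ≤ 20.
With {W-ε} the worst case is 25.
With {W-β} the worst case is 26.
No size-1 selection achieves below 20.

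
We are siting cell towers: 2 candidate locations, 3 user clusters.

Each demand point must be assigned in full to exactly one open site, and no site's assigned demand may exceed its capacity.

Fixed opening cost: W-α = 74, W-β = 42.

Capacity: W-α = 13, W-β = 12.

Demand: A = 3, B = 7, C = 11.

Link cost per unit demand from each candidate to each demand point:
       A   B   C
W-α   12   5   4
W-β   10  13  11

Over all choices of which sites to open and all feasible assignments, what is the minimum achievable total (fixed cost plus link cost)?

Open {W-α, W-β}; cheapest assignment that respects the capacities:
  W-α (cap 13, load 11): C — cost 11×4 = 44
  W-β (cap 12, load 10): A, B — cost 3×10 + 7×13 = 121
  Shipping 165, fixed 116 → total 281.
  Any other capacity-feasible assignment to {W-α, W-β} ships for at least 165.
Total demand is 21 and no other set of sites has combined capacity ≥ 21, so {W-α, W-β} is the only feasible choice of open sites. Minimum: 281.

281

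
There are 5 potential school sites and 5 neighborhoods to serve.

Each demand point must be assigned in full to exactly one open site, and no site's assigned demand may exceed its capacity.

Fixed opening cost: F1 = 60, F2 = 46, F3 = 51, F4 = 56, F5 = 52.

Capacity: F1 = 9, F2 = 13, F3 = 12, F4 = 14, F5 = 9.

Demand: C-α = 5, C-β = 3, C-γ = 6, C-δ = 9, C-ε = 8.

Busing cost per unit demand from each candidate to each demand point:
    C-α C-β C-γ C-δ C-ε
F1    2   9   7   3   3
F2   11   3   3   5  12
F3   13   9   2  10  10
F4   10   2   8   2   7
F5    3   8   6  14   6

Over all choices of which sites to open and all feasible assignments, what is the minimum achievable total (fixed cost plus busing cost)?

281

Open {F1, F2, F4}; cheapest assignment that respects the capacities:
  F1 (cap 9, load 8): C-ε — cost 8×3 = 24
  F2 (cap 13, load 9): C-β, C-γ — cost 3×3 + 6×3 = 27
  F4 (cap 14, load 14): C-α, C-δ — cost 5×10 + 9×2 = 68
  Shipping 119, fixed 162 → total 281.
  Any other capacity-feasible assignment to {F1, F2, F4} ships for at least 119.
Compare {F1, F3, F4}: its best feasible assignment gives total 292.
Compare {F1, F3, F4, F5}: its best feasible assignment gives total 294.
Every other set of open sites that can feasibly serve all demand totals ≥ 292 even under its best assignment. Minimum: 281.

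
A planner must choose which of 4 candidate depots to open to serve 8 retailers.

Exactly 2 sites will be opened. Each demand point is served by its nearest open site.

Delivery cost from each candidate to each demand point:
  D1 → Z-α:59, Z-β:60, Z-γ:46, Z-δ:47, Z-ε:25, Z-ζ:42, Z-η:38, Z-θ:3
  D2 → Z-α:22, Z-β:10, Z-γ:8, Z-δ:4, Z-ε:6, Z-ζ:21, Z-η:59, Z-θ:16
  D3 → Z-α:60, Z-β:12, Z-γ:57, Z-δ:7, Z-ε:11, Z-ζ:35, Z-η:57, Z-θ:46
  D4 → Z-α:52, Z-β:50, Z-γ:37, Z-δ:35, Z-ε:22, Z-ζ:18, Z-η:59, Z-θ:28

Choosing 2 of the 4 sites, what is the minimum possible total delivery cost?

112

Open {D1, D2}.
  Z-α→D2 22, Z-β→D2 10, Z-γ→D2 8, Z-δ→D2 4, Z-ε→D2 6, Z-ζ→D2 21, Z-η→D1 38, Z-θ→D1 3  ⇒ total 112.
Compare {D2, D4}: total 143.
Compare {D2, D3}: total 144.
No size-2 selection does better; minimum is 112.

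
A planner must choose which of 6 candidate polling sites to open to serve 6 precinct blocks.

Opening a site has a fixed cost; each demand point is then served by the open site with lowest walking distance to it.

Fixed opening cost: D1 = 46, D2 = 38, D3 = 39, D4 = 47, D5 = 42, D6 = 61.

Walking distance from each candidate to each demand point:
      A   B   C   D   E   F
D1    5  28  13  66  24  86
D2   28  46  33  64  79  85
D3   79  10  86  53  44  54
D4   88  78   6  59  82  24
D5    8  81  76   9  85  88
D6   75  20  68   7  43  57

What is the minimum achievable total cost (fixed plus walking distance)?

Open {D3, D4, D5}: assign each demand point to its cheapest open site.
  A→D5 8, B→D3 10, C→D4 6, D→D5 9, E→D3 44, F→D4 24
  walking distance 101, fixed 128 → total 229.
Compare {D1, D4, D5}: walking distance 96 + fixed 135 = 231.
Compare {D1, D6}: walking distance 126 + fixed 107 = 233.
Compare {D1, D4}: walking distance 146 + fixed 93 = 239.
All other subsets cost ≥ 231. Minimum total cost: 229.

229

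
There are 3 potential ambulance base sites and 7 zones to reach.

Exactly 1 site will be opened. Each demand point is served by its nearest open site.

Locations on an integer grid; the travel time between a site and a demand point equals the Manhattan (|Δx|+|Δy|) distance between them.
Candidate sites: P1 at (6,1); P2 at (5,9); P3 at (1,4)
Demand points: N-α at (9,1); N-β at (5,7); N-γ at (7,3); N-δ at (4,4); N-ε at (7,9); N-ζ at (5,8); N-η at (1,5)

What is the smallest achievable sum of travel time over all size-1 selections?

Open {P2}.
  N-α→P2 12, N-β→P2 2, N-γ→P2 8, N-δ→P2 6, N-ε→P2 2, N-ζ→P2 1, N-η→P2 8  ⇒ total 39.
Compare {P1}: total 44.
Compare {P3}: total 48.

39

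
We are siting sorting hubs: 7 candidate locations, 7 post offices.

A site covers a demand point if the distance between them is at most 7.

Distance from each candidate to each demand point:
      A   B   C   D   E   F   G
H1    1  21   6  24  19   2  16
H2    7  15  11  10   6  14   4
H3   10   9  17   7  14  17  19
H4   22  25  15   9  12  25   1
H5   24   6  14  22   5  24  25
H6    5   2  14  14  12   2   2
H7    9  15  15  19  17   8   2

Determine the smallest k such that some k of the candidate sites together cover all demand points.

Coverage sets (demand points within 7 of each site):
  H1: {A, C, F}
  H2: {A, E, G}
  H3: {D}
  H4: {G}
  H5: {B, E}
  H6: {A, B, F, G}
  H7: {G}
No 3 sites suffice: every size-3 union leaves at least one demand point uncovered.
But {H1, H2, H3, H5} covers everything, so the minimum is 4.

4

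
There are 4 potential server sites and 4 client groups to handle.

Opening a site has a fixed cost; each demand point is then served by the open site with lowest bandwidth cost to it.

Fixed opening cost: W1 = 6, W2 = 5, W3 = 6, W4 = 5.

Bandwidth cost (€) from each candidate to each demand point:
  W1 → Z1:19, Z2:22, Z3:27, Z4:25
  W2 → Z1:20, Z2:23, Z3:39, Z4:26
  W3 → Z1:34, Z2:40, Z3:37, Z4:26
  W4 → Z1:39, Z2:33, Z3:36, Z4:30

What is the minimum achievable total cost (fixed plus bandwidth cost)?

Open {W1}: assign each demand point to its cheapest open site.
  Z1→W1 19, Z2→W1 22, Z3→W1 27, Z4→W1 25
  bandwidth cost 93, fixed 6 → total 99.
Compare {W1, W2}: bandwidth cost 93 + fixed 11 = 104.
Compare {W1, W4}: bandwidth cost 93 + fixed 11 = 104.
Compare {W1, W3}: bandwidth cost 93 + fixed 12 = 105.
All other subsets cost ≥ 104. Minimum total cost: 99.

99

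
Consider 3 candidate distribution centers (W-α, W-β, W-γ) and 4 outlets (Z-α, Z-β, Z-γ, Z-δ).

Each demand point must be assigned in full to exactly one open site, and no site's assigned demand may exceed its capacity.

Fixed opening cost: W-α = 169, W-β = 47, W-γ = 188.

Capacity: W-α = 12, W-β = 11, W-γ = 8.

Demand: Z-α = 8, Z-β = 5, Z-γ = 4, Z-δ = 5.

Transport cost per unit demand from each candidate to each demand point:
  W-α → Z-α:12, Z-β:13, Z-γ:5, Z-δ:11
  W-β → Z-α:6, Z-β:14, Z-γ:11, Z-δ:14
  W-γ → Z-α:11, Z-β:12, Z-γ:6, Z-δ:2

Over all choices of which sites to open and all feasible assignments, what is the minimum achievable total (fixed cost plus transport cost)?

Open {W-α, W-β}; cheapest assignment that respects the capacities:
  W-α (cap 12, load 12): Z-α, Z-γ — cost 8×12 + 4×5 = 116
  W-β (cap 11, load 10): Z-β, Z-δ — cost 5×14 + 5×14 = 140
  Shipping 256, fixed 216 → total 472.
  Any other capacity-feasible assignment to {W-α, W-β} ships for at least 256.
Compare {W-α, W-β, W-γ}: its best feasible assignment gives total 547.
Every other set of open sites that can feasibly serve all demand totals ≥ 547 even under its best assignment. Minimum: 472.

472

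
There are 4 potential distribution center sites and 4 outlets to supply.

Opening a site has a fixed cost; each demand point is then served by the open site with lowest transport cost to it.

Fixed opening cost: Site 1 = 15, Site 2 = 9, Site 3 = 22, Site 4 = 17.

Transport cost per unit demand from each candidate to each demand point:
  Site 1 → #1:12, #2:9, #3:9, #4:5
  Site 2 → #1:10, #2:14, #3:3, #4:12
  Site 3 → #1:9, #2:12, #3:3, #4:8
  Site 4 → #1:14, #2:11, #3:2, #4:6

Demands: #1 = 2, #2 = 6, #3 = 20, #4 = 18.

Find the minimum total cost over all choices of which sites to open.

Open {Site 1, Site 4}: assign each demand point to its cheapest open site.
  #1→Site 1 2×12=24, #2→Site 1 6×9=54, #3→Site 4 20×2=40, #4→Site 1 18×5=90
  transport cost 208, fixed 32 → total 240.
Compare {Site 1, Site 2, Site 4}: transport cost 204 + fixed 41 = 245.
Compare {Site 1, Site 2}: transport cost 224 + fixed 24 = 248.
Compare {Site 1, Site 3, Site 4}: transport cost 202 + fixed 54 = 256.
All other subsets cost ≥ 245. Minimum total cost: 240.

240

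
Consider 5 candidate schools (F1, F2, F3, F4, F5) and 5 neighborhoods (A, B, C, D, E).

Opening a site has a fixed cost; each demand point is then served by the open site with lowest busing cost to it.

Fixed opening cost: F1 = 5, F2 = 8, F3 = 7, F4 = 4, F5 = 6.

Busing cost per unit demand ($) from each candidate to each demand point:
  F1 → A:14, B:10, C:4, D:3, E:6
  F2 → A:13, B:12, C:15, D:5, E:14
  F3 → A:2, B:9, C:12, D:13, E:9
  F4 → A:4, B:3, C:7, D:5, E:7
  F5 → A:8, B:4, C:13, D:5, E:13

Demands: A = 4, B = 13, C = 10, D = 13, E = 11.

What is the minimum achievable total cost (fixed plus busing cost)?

Open {F1, F3, F4}: assign each demand point to its cheapest open site.
  A→F3 4×2=8, B→F4 13×3=39, C→F1 10×4=40, D→F1 13×3=39, E→F1 11×6=66
  busing cost 192, fixed 16 → total 208.
Compare {F1, F4}: busing cost 200 + fixed 9 = 209.
Compare {F1, F3, F4, F5}: busing cost 192 + fixed 22 = 214.
Compare {F1, F4, F5}: busing cost 200 + fixed 15 = 215.
All other subsets cost ≥ 209. Minimum total cost: 208.

208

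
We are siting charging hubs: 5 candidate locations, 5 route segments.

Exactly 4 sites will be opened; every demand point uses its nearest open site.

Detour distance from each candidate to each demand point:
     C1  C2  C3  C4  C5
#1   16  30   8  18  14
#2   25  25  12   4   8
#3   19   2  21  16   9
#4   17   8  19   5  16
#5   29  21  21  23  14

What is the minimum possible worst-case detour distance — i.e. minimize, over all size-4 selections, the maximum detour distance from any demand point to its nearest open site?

Open {#1, #2, #3, #4}.
  Farthest demand point is C1 at detour distance 16 (to #1); all others are ≤ 16.
With {#1, #2, #3, #5} the worst case is 16.
With {#1, #2, #4, #5} the worst case is 16.
No size-4 selection achieves below 16.

16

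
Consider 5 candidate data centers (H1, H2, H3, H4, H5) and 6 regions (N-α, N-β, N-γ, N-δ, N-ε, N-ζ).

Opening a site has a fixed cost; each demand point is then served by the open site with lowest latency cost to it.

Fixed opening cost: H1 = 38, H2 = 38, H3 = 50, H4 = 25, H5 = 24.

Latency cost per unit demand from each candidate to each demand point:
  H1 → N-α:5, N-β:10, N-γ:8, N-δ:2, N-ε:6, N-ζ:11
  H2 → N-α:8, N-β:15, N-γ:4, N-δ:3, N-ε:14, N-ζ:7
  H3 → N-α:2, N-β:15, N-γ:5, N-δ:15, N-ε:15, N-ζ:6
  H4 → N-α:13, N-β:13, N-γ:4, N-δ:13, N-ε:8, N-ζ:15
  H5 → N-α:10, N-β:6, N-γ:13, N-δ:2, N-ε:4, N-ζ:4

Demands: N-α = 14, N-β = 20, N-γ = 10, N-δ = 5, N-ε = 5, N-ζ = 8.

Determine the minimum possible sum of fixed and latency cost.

Open {H3, H5}: assign each demand point to its cheapest open site.
  N-α→H3 14×2=28, N-β→H5 20×6=120, N-γ→H3 10×5=50, N-δ→H5 5×2=10, N-ε→H5 5×4=20, N-ζ→H5 8×4=32
  latency cost 260, fixed 74 → total 334.
Compare {H3, H4, H5}: latency cost 250 + fixed 99 = 349.
Compare {H2, H3, H5}: latency cost 250 + fixed 112 = 362.
Compare {H1, H3, H5}: latency cost 260 + fixed 112 = 372.
All other subsets cost ≥ 349. Minimum total cost: 334.

334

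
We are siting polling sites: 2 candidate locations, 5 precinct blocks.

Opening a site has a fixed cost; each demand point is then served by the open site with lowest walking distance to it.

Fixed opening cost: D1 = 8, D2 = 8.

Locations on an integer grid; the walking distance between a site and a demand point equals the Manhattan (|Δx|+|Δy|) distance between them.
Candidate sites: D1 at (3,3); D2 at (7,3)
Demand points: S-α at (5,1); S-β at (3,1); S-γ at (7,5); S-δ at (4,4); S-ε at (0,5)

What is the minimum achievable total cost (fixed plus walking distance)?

27

Open {D1}: assign each demand point to its cheapest open site.
  S-α→D1 4, S-β→D1 2, S-γ→D1 6, S-δ→D1 2, S-ε→D1 5
  walking distance 19, fixed 8 → total 27.
Compare {D1, D2}: walking distance 15 + fixed 16 = 31.
Compare {D2}: walking distance 25 + fixed 8 = 33.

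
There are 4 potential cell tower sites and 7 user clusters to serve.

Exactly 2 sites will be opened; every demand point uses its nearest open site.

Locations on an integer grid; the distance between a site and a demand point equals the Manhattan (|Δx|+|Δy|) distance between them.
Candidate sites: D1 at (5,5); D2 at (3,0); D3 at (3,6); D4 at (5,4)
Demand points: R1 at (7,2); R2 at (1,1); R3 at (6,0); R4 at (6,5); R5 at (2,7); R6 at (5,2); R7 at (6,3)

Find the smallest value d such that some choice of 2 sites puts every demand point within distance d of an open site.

Open {D1, D2}.
  Farthest demand point is R1 at distance 5 (to D1); all others are ≤ 5.
With {D2, D3} the worst case is 6.
With {D2, D4} the worst case is 6.
No size-2 selection achieves below 5.

5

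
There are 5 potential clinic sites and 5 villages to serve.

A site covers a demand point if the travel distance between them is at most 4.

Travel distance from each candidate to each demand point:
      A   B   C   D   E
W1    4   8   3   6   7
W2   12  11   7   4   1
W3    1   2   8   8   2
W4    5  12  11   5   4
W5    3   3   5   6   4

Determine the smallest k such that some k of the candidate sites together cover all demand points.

Coverage sets (demand points within 4 of each site):
  W1: {A, C}
  W2: {D, E}
  W3: {A, B, E}
  W4: {E}
  W5: {A, B, E}
No 2 sites suffice: every size-2 union leaves at least one demand point uncovered.
But {W1, W2, W3} covers everything, so the minimum is 3.

3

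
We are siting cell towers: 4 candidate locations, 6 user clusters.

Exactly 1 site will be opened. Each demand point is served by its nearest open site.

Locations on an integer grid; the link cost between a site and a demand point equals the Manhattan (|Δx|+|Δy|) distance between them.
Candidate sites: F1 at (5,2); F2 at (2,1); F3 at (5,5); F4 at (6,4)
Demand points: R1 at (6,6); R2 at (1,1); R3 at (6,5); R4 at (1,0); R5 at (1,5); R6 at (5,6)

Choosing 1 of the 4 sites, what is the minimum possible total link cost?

Open {F3}.
  R1→F3 2, R2→F3 8, R3→F3 1, R4→F3 9, R5→F3 4, R6→F3 1  ⇒ total 25.
Compare {F4}: total 29.
Compare {F1}: total 31.
No size-1 selection does better; minimum is 25.

25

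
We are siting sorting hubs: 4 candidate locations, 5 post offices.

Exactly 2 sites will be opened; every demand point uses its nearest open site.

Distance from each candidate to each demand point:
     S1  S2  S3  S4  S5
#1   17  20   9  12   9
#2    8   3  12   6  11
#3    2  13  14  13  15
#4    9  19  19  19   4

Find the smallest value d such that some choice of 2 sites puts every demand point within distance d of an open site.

9

Open {#1, #2}.
  Farthest demand point is S3 at distance 9 (to #1); all others are ≤ 9.
With {#2, #3} the worst case is 12.
With {#2, #4} the worst case is 12.
No size-2 selection achieves below 9.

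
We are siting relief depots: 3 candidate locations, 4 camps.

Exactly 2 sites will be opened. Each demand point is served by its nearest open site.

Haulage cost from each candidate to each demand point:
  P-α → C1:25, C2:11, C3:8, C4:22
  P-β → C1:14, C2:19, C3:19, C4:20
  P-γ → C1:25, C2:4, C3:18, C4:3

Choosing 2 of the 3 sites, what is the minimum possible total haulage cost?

39

Open {P-β, P-γ}.
  C1→P-β 14, C2→P-γ 4, C3→P-γ 18, C4→P-γ 3  ⇒ total 39.
Compare {P-α, P-γ}: total 40.
Compare {P-α, P-β}: total 53.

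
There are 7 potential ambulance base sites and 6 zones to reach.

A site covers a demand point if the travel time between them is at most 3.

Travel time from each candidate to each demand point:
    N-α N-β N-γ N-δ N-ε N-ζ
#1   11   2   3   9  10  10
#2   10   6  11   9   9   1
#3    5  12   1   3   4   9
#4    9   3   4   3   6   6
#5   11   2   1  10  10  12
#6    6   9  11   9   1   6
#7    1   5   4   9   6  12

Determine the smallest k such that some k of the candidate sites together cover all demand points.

Coverage sets (demand points within 3 of each site):
  #1: {N-β, N-γ}
  #2: {N-ζ}
  #3: {N-γ, N-δ}
  #4: {N-β, N-δ}
  #5: {N-β, N-γ}
  #6: {N-ε}
  #7: {N-α}
No 4 sites suffice: every size-4 union leaves at least one demand point uncovered.
But {#1, #2, #3, #6, #7} covers everything, so the minimum is 5.

5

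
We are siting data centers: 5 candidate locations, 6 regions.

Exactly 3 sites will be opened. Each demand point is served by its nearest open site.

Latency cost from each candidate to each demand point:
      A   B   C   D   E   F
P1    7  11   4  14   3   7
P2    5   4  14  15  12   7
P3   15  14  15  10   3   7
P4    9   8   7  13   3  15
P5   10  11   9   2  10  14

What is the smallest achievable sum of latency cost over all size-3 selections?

Open {P1, P2, P5}.
  A→P2 5, B→P2 4, C→P1 4, D→P5 2, E→P1 3, F→P1 7  ⇒ total 25.
Compare {P2, P4, P5}: total 28.
Compare {P2, P3, P5}: total 30.
No size-3 selection does better; minimum is 25.

25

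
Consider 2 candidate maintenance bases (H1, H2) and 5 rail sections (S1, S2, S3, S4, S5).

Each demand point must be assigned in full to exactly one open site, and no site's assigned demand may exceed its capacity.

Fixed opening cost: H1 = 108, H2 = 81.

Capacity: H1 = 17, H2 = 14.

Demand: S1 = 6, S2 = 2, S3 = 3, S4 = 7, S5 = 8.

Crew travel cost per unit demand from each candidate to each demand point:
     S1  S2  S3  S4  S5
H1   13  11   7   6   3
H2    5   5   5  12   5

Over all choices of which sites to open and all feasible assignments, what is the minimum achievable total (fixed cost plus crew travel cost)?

310

Open {H1, H2}; cheapest assignment that respects the capacities:
  H1 (cap 17, load 15): S4, S5 — cost 7×6 + 8×3 = 66
  H2 (cap 14, load 11): S1, S2, S3 — cost 6×5 + 2×5 + 3×5 = 55
  Shipping 121, fixed 189 → total 310.
  Any other capacity-feasible assignment to {H1, H2} ships for at least 121.
Total demand is 26 and no other set of sites has combined capacity ≥ 26, so {H1, H2} is the only feasible choice of open sites. Minimum: 310.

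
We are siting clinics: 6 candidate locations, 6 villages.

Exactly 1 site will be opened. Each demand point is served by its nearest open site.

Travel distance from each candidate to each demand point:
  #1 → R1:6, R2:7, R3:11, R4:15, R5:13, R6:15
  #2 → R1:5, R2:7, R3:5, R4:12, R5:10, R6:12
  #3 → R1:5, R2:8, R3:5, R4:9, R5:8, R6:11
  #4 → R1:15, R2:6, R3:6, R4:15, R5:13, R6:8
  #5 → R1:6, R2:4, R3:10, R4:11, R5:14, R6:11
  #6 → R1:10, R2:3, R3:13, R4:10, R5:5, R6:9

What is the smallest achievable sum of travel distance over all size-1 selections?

Open {#3}.
  R1→#3 5, R2→#3 8, R3→#3 5, R4→#3 9, R5→#3 8, R6→#3 11  ⇒ total 46.
Compare {#6}: total 50.
Compare {#2}: total 51.
No size-1 selection does better; minimum is 46.

46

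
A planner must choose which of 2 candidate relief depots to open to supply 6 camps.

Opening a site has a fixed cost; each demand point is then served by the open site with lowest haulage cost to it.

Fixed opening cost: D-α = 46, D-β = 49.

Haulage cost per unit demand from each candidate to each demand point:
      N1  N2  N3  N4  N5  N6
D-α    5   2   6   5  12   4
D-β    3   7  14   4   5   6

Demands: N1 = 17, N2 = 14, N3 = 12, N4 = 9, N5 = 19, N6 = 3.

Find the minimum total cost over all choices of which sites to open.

389

Open {D-α, D-β}: assign each demand point to its cheapest open site.
  N1→D-β 17×3=51, N2→D-α 14×2=28, N3→D-α 12×6=72, N4→D-β 9×4=36, N5→D-β 19×5=95, N6→D-α 3×4=12
  haulage cost 294, fixed 95 → total 389.
Compare {D-β}: haulage cost 466 + fixed 49 = 515.
Compare {D-α}: haulage cost 470 + fixed 46 = 516.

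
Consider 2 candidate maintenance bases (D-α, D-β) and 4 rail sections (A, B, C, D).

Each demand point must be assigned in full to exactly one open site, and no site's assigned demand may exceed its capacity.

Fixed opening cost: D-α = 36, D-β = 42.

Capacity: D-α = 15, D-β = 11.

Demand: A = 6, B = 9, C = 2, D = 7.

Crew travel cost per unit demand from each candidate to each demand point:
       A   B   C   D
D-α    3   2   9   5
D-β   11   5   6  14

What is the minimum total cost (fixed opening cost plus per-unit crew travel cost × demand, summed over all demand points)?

Open {D-α, D-β}; cheapest assignment that respects the capacities:
  D-α (cap 15, load 13): A, D — cost 6×3 + 7×5 = 53
  D-β (cap 11, load 11): B, C — cost 9×5 + 2×6 = 57
  Shipping 110, fixed 78 → total 188.
  Any other capacity-feasible assignment to {D-α, D-β} ships for at least 110.
Total demand is 24 and no other set of sites has combined capacity ≥ 24, so {D-α, D-β} is the only feasible choice of open sites. Minimum: 188.

188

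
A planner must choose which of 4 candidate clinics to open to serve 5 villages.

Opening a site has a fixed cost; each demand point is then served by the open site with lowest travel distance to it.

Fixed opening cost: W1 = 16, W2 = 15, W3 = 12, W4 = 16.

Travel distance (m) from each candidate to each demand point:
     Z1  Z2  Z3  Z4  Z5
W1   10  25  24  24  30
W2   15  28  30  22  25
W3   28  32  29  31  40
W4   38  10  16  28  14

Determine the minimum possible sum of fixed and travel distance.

Open {W1, W4}: assign each demand point to its cheapest open site.
  Z1→W1 10, Z2→W4 10, Z3→W4 16, Z4→W1 24, Z5→W4 14
  travel distance 74, fixed 32 → total 106.
Compare {W2, W4}: travel distance 77 + fixed 31 = 108.
Compare {W1, W3, W4}: travel distance 74 + fixed 44 = 118.
Compare {W1, W2, W4}: travel distance 72 + fixed 47 = 119.
All other subsets cost ≥ 108. Minimum total cost: 106.

106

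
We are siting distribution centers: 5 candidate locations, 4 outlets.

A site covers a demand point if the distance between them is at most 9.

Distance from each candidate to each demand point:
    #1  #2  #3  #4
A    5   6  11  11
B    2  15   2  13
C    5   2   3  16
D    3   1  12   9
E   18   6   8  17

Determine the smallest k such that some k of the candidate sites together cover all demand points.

Coverage sets (demand points within 9 of each site):
  A: {#1, #2}
  B: {#1, #3}
  C: {#1, #2, #3}
  D: {#1, #2, #4}
  E: {#2, #3}
No single site covers all 4 demand points.
But {B, D} covers everything, so the minimum is 2.

2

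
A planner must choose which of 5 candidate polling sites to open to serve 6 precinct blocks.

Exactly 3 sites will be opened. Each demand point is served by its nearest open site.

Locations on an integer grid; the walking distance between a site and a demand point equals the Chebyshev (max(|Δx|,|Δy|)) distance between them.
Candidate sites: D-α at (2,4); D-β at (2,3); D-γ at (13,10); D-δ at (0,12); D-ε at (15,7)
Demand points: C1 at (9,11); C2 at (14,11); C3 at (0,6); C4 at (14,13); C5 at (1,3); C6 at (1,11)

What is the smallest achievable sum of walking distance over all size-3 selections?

12

Open {D-α, D-γ, D-δ}.
  C1→D-γ 4, C2→D-γ 1, C3→D-α 2, C4→D-γ 3, C5→D-α 1, C6→D-δ 1  ⇒ total 12.
Compare {D-β, D-γ, D-δ}: total 13.
Compare {D-α, D-β, D-γ}: total 18.
No size-3 selection does better; minimum is 12.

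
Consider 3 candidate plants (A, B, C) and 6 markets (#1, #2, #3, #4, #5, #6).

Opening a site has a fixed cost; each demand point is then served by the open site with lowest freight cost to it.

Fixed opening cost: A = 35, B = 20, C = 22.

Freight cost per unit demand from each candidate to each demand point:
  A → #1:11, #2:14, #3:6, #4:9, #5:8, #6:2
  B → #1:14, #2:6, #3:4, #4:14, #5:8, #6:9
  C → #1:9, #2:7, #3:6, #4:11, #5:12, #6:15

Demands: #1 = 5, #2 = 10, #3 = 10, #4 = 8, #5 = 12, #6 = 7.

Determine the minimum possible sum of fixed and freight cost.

Open {A, B}: assign each demand point to its cheapest open site.
  #1→A 5×11=55, #2→B 10×6=60, #3→B 10×4=40, #4→A 8×9=72, #5→A 12×8=96, #6→A 7×2=14
  freight cost 337, fixed 55 → total 392.
Compare {A, B, C}: freight cost 327 + fixed 77 = 404.
Compare {A, C}: freight cost 357 + fixed 57 = 414.
Compare {B, C}: freight cost 392 + fixed 42 = 434.
All other subsets cost ≥ 404. Minimum total cost: 392.

392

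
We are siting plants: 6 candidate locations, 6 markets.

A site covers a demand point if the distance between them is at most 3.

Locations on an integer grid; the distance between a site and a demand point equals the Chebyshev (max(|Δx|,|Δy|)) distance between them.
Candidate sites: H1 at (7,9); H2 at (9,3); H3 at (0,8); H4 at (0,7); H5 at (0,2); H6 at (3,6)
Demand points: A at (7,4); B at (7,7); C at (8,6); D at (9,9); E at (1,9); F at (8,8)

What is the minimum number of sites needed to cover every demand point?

Coverage sets (demand points within 3 of each site):
  H1: {B, C, D, F}
  H2: {A, C}
  H3: {E}
  H4: {E}
  H5: {}
  H6: {E}
No 2 sites suffice: every size-2 union leaves at least one demand point uncovered.
But {H1, H2, H3} covers everything, so the minimum is 3.

3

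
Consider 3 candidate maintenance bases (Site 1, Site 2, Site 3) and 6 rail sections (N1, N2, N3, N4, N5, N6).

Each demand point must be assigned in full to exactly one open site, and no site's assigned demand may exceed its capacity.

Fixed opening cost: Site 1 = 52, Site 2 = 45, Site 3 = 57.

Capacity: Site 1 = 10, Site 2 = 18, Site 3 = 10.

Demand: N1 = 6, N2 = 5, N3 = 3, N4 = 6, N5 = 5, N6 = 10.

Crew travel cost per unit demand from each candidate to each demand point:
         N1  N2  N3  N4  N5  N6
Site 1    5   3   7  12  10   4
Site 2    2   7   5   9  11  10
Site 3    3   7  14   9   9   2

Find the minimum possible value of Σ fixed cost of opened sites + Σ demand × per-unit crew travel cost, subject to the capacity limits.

320

Open {Site 1, Site 2, Site 3}; cheapest assignment that respects the capacities:
  Site 1 (cap 10, load 10): N2, N5 — cost 5×3 + 5×10 = 65
  Site 2 (cap 18, load 15): N1, N3, N4 — cost 6×2 + 3×5 + 6×9 = 81
  Site 3 (cap 10, load 10): N6 — cost 10×2 = 20
  Shipping 166, fixed 154 → total 320.
  Any other capacity-feasible assignment to {Site 1, Site 2, Site 3} ships for at least 166.
Total demand is 35 and no other set of sites has combined capacity ≥ 35, so {Site 1, Site 2, Site 3} is the only feasible choice of open sites. Minimum: 320.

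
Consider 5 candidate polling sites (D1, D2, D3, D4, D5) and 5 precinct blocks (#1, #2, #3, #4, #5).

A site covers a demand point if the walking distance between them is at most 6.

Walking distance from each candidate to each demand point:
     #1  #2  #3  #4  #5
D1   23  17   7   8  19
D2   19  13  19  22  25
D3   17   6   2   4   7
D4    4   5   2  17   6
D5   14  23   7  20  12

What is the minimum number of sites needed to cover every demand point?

Coverage sets (demand points within 6 of each site):
  D1: {}
  D2: {}
  D3: {#2, #3, #4}
  D4: {#1, #2, #3, #5}
  D5: {}
No single site covers all 5 demand points.
But {D3, D4} covers everything, so the minimum is 2.

2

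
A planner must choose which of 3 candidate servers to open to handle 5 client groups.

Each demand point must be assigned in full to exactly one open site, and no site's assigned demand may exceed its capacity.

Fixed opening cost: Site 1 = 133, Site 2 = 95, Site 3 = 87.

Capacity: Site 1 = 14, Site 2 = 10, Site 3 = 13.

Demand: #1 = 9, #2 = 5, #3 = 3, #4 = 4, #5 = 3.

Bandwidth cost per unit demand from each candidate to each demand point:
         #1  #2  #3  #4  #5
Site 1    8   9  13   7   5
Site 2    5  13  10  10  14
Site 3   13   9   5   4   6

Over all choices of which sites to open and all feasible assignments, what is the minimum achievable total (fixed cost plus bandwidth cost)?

383

Open {Site 1, Site 3}; cheapest assignment that respects the capacities:
  Site 1 (cap 14, load 12): #1, #5 — cost 9×8 + 3×5 = 87
  Site 3 (cap 13, load 12): #2, #3, #4 — cost 5×9 + 3×5 + 4×4 = 76
  Shipping 163, fixed 220 → total 383.
  Any other capacity-feasible assignment to {Site 1, Site 3} ships for at least 163.
Compare {Site 1, Site 2, Site 3}: its best feasible assignment gives total 451.
Compare {Site 1, Site 2}: its best feasible assignment gives total 457.
Every other set of open sites that can feasibly serve all demand totals ≥ 451 even under its best assignment. Minimum: 383.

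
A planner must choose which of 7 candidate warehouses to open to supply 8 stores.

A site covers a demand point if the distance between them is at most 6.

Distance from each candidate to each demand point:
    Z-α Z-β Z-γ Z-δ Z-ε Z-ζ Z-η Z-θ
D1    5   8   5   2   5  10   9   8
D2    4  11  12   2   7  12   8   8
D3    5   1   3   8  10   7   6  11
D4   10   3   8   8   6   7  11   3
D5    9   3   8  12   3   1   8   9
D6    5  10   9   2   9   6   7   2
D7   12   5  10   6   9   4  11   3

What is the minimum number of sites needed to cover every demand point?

3

Coverage sets (demand points within 6 of each site):
  D1: {Z-α, Z-γ, Z-δ, Z-ε}
  D2: {Z-α, Z-δ}
  D3: {Z-α, Z-β, Z-γ, Z-η}
  D4: {Z-β, Z-ε, Z-θ}
  D5: {Z-β, Z-ε, Z-ζ}
  D6: {Z-α, Z-δ, Z-ζ, Z-θ}
  D7: {Z-β, Z-δ, Z-ζ, Z-θ}
No 2 sites suffice: every size-2 union leaves at least one demand point uncovered.
But {D1, D3, D6} covers everything, so the minimum is 3.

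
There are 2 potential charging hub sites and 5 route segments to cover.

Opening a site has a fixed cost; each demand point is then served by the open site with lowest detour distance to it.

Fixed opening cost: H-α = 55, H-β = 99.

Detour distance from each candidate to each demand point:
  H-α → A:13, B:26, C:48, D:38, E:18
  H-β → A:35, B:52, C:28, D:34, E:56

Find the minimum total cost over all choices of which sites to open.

198

Open {H-α}: assign each demand point to its cheapest open site.
  A→H-α 13, B→H-α 26, C→H-α 48, D→H-α 38, E→H-α 18
  detour distance 143, fixed 55 → total 198.
Compare {H-α, H-β}: detour distance 119 + fixed 154 = 273.
Compare {H-β}: detour distance 205 + fixed 99 = 304.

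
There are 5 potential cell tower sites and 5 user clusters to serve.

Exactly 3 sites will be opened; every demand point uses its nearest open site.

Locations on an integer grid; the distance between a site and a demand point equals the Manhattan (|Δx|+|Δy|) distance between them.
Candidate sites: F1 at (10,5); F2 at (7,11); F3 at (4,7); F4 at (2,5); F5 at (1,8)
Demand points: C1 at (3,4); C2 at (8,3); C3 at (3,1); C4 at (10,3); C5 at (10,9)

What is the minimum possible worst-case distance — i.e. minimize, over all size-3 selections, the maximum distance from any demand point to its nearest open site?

Open {F1, F2, F4}.
  Farthest demand point is C3 at distance 5 (to F4); all others are ≤ 5.
With {F1, F3, F4} the worst case is 5.
With {F1, F4, F5} the worst case is 5.
No size-3 selection achieves below 5.

5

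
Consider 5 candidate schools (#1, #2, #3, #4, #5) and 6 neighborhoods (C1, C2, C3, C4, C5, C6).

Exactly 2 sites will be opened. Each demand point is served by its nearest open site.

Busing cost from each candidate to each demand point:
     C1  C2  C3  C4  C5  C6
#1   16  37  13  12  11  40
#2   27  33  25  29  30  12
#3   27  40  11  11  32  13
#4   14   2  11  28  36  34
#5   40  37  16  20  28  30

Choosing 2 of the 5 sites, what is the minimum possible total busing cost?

83

Open {#3, #4}.
  C1→#4 14, C2→#4 2, C3→#3 11, C4→#3 11, C5→#3 32, C6→#3 13  ⇒ total 83.
Compare {#1, #4}: total 84.
Compare {#1, #2}: total 97.
No size-2 selection does better; minimum is 83.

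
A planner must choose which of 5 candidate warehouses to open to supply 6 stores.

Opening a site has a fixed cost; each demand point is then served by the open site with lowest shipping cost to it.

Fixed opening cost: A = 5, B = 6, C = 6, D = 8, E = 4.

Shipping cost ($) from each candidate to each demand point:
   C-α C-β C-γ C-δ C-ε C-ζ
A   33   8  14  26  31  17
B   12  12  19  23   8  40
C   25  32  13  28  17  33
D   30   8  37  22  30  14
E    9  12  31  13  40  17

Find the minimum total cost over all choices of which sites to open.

84

Open {A, B, E}: assign each demand point to its cheapest open site.
  C-α→E 9, C-β→A 8, C-γ→A 14, C-δ→E 13, C-ε→B 8, C-ζ→A 17
  shipping cost 69, fixed 15 → total 84.
Compare {B, E}: shipping cost 78 + fixed 10 = 88.
Compare {B, C, E}: shipping cost 72 + fixed 16 = 88.
Compare {B, D, E}: shipping cost 71 + fixed 18 = 89.
All other subsets cost ≥ 88. Minimum total cost: 84.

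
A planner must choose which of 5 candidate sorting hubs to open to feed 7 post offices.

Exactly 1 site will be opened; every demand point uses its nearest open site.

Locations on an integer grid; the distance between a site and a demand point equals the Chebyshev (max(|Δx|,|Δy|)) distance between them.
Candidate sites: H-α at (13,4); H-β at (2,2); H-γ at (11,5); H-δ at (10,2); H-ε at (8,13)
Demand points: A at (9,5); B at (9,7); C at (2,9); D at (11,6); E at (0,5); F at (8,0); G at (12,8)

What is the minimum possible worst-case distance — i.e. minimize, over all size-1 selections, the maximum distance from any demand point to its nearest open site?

10

Open {H-β}.
  Farthest demand point is G at distance 10 (to H-β); all others are ≤ 10.
With {H-δ} the worst case is 10.
With {H-γ} the worst case is 11.
No size-1 selection achieves below 10.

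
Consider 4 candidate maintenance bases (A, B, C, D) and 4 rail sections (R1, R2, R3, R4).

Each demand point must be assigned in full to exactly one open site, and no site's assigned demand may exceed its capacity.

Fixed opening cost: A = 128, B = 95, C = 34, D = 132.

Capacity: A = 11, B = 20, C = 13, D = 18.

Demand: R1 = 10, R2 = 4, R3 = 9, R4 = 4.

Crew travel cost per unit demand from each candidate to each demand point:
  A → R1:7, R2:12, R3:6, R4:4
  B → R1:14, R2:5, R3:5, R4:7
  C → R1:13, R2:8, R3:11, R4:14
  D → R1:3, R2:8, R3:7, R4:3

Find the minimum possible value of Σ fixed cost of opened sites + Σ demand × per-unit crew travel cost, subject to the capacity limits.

334

Open {B, D}; cheapest assignment that respects the capacities:
  B (cap 20, load 13): R2, R3 — cost 4×5 + 9×5 = 65
  D (cap 18, load 14): R1, R4 — cost 10×3 + 4×3 = 42
  Shipping 107, fixed 227 → total 334.
  Any other capacity-feasible assignment to {B, D} ships for at least 107.
Compare {C, D}: its best feasible assignment gives total 339.
Compare {B, C}: its best feasible assignment gives total 352.
Every other set of open sites that can feasibly serve all demand totals ≥ 339 even under its best assignment. Minimum: 334.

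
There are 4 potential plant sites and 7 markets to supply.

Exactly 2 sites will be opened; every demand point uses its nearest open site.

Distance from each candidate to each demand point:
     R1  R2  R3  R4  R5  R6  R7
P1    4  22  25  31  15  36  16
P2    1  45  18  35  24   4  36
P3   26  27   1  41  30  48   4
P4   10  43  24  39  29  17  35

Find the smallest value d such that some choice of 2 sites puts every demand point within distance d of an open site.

31

Open {P1, P2}.
  Farthest demand point is R4 at distance 31 (to P1); all others are ≤ 31.
With {P1, P4} the worst case is 31.
With {P2, P3} the worst case is 35.
No size-2 selection achieves below 31.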